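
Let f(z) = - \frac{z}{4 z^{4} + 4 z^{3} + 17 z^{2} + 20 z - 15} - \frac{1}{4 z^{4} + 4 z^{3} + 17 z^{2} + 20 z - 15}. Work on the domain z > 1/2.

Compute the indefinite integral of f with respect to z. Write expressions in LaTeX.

Factor the denominator (\left(2 z - 1\right) \left(2 z + 3\right) \left(z^{2} + 5\right)) and decompose: f = \frac{9 z + 1}{203 \left(z^{2} + 5\right)} - \frac{1}{58 \left(2 z + 3\right)} - \frac{1}{14 \left(2 z - 1\right)}; each piece integrates to a log, atan, or power term.
Check: d/dz[\frac{- 145 \log{\left(z - \frac{1}{2} \right)} - 35 \log{\left(z + \frac{3}{2} \right)} + 90 \log{\left(z^{2} + 5 \right)} + 4 \sqrt{5} \operatorname{atan}{\left(\frac{\sqrt{5} z}{5} \right)}}{4060}] = \frac{- z - 1}{4 z^{4} + 4 z^{3} + 17 z^{2} + 20 z - 15}, which equals f(z).

F(z) = \frac{- 145 \log{\left(z - \frac{1}{2} \right)} - 35 \log{\left(z + \frac{3}{2} \right)} + 90 \log{\left(z^{2} + 5 \right)} + 4 \sqrt{5} \operatorname{atan}{\left(\frac{\sqrt{5} z}{5} \right)}}{4060} + C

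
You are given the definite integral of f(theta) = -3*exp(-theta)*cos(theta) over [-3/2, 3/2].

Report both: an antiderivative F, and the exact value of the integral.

Whatever form F(theta) takes, F'(theta) = f(theta) is non-negotiable.
F(theta) = -3*exp(-theta)*sin(theta)/2 + 3*exp(-theta)*cos(theta)/2 is an antiderivative of f.
Check: d/dtheta[-3*exp(-theta)*sin(theta)/2 + 3*exp(-theta)*cos(theta)/2] = -3*exp(-theta)*cos(theta) = f(theta).
F(3/2) = -3*exp(-3/2)*sin(3/2)/2 + 3*exp(-3/2)*cos(3/2)/2; F(-3/2) = 3*exp(3/2)*cos(3/2)/2 + 3*exp(3/2)*sin(3/2)/2.
Integral = F(3/2) - F(-3/2) = -3*exp(3/2)*sin(3/2)/2 - 3*exp(3/2)*cos(3/2)/2 - 3*exp(-3/2)*sin(3/2)/2 + 3*exp(-3/2)*cos(3/2)/2.

Antiderivative: F(theta) = -3*exp(-theta)*sin(theta)/2 + 3*exp(-theta)*cos(theta)/2; value = -3*exp(3/2)*sin(3/2)/2 - 3*exp(3/2)*cos(3/2)/2 - 3*exp(-3/2)*sin(3/2)/2 + 3*exp(-3/2)*cos(3/2)/2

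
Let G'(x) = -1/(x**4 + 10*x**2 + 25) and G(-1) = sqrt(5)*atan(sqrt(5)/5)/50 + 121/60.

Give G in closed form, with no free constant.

G(x) = (100*x**2 - 5*x - sqrt(5)*(x**2 + 5)*atan(sqrt(5)*x/5) + 500)/(50*(x**2 + 5))

Whatever form G(x) takes, its d/dx must return the stated G'(x).
A general antiderivative is -x/(10*x**2 + 50) - sqrt(5)*atan(sqrt(5)*x/5)/50 + C.
The condition gives C = sqrt(5)*atan(sqrt(5)/5)/50 + 121/60 - (1/60 + sqrt(5)*atan(sqrt(5)/5)/50) = 2.
So G(x) = (100*x**2 - 5*x - sqrt(5)*(x**2 + 5)*atan(sqrt(5)*x/5) + 500)/(50*(x**2 + 5)).
Check: d/dx[(100*x**2 - 5*x - sqrt(5)*(x**2 + 5)*atan(sqrt(5)*x/5) + 500)/(50*(x**2 + 5))] = -1/(x**4 + 10*x**2 + 25) = G'(x).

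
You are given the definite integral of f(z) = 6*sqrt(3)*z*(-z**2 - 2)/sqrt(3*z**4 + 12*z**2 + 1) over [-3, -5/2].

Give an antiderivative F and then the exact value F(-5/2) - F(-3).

f matches the chain-rule pattern g'(h)*h' with inner function h(z) = z**4 + 4*z**2 + 1/3; substituting u = h(z) collapses the integral.
F(z) = -sqrt(3)*sqrt(3*z**4 + 12*z**2 + 1) is an antiderivative of f.
Check: d/dz[-sqrt(3)*sqrt(3*z**4 + 12*z**2 + 1)] = (-6*sqrt(3)*z**3 - 12*sqrt(3)*z)/sqrt(3*z**4 + 12*z**2 + 1), which equals f(z).
F(-5/2) = -sqrt(9273)/4; F(-3) = -4*sqrt(66).
Integral = F(-5/2) - F(-3) = -sqrt(9273)/4 + 4*sqrt(66).

Antiderivative: F(z) = -sqrt(3)*sqrt(3*z**4 + 12*z**2 + 1); value = -sqrt(9273)/4 + 4*sqrt(66)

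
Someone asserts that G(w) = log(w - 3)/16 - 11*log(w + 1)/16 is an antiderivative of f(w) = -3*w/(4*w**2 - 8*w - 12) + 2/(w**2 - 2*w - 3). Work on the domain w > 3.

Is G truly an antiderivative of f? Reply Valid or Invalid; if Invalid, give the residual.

Invalid: d/dw[G] - f = 1/(8*w - 24), which is not 0.

d/dw[G] = (17 - 5*w)/(8*w**2 - 16*w - 24)
d/dw[G] - f(w) = 1/(8*w - 24) != 0.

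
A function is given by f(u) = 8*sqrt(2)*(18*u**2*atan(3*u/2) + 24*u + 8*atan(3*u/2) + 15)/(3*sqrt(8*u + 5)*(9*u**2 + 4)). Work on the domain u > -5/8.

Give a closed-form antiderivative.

Recognize the product-rule pattern: f = v'r + vr' with v = 8*sqrt(4*u + 5/2)/3, r = atan(3*u/2), so integration by parts undoes it.
Check: d/du[8*sqrt(4*u + 5/2)*atan(3*u/2)/3] = (288*u**2*atan(3*u/2) + 384*u + 128*atan(3*u/2) + 240)/(27*sqrt(2)*u**2*sqrt(8*u + 5) + 12*sqrt(2)*sqrt(8*u + 5)), which equals f(u).

An antiderivative is F(u) = 8*sqrt(4*u + 5/2)*atan(3*u/2)/3.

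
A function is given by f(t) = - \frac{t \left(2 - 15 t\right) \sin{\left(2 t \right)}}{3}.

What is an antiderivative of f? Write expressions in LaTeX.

Whatever form F(t) takes, F'(t) = f(t) is non-negotiable.
Check: d/dt[- \frac{5 t^{2} \cos{\left(2 t \right)}}{2} + \frac{5 t \sin{\left(2 t \right)}}{2} + \frac{t \cos{\left(2 t \right)}}{3} - \frac{\sin{\left(2 t \right)}}{6} + \frac{5 \cos{\left(2 t \right)}}{4}] = 5 t^{2} \sin{\left(2 t \right)} - \frac{2 t \sin{\left(2 t \right)}}{3}, which equals f(t).

An antiderivative is F(t) = - \frac{5 t^{2} \cos{\left(2 t \right)}}{2} + \frac{5 t \sin{\left(2 t \right)}}{2} + \frac{t \cos{\left(2 t \right)}}{3} - \frac{\sin{\left(2 t \right)}}{6} + \frac{5 \cos{\left(2 t \right)}}{4}.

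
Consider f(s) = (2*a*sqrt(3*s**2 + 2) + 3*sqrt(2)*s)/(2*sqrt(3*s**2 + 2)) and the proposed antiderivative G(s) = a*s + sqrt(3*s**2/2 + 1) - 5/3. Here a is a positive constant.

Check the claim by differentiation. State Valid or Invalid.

d/ds[G] = (2*a*sqrt(3*s**2 + 2) + 3*sqrt(2)*s)/(2*sqrt(3*s**2 + 2))
This equals f(s) exactly, so the claim holds.

Valid - the claim checks out under differentiation.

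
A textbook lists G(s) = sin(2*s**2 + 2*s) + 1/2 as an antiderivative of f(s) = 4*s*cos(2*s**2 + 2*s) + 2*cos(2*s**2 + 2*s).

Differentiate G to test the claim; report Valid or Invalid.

d/ds[G] = 4*s*cos(2*s**2 + 2*s) + 2*cos(2*s**2 + 2*s)
This equals f(s) exactly, so the claim holds.

Valid - the claim checks out under differentiation.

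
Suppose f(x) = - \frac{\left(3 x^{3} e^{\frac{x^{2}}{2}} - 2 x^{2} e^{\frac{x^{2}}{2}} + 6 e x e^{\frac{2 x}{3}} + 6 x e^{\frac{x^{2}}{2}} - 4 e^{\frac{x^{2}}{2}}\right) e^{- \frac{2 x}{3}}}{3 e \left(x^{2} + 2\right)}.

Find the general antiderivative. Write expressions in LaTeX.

F(x) = \frac{\left(- e e^{\frac{2 x}{3}} e^{- \frac{x^{2}}{2}} \log{\left(\frac{x^{2}}{2} + 1 \right)} - e e^{\frac{2 x}{3}} e^{- \frac{x^{2}}{2}} \log{\left(3 \right)} - 1\right) e^{- \frac{2 x}{3}} e^{\frac{x^{2}}{2}}}{e} + C

A candidate is checked by its d/dx: the result must match f(x).
Check: d/dx[\frac{\left(- e e^{\frac{2 x}{3}} e^{- \frac{x^{2}}{2}} \log{\left(\frac{x^{2}}{2} + 1 \right)} - e e^{\frac{2 x}{3}} e^{- \frac{x^{2}}{2}} \log{\left(3 \right)} - 1\right) e^{- \frac{2 x}{3}} e^{\frac{x^{2}}{2}}}{e}] = \frac{- 3 x^{3} e^{x^{2}} + 2 x^{2} e^{x^{2}} - 6 e x e^{\frac{2 x}{3}} e^{\frac{x^{2}}{2}} - 6 x e^{x^{2}} + 4 e^{x^{2}}}{3 e x^{2} e^{\frac{2 x}{3}} e^{\frac{x^{2}}{2}} + 6 e e^{\frac{2 x}{3}} e^{\frac{x^{2}}{2}}}, which equals f(x).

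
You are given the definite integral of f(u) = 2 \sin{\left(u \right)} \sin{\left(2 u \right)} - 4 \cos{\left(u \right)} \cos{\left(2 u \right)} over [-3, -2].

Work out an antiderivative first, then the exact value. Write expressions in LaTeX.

Antiderivative: F(u) = - 2 \sin{\left(2 u \right)} \cos{\left(u \right)}; value = - 2 \sin{\left(6 \right)} \cos{\left(3 \right)} + 2 \sin{\left(4 \right)} \cos{\left(2 \right)}

Recognize the product-rule pattern: f = v'r + vr' with v = - 2 \cos{\left(u \right)}, r = \sin{\left(2 u \right)}, so integration by parts undoes it.
F(u) = - 2 \sin{\left(2 u \right)} \cos{\left(u \right)} is an antiderivative of f.
Check: d/du[- 2 \sin{\left(2 u \right)} \cos{\left(u \right)}] = 2 \sin{\left(u \right)} \sin{\left(2 u \right)} - 4 \cos{\left(u \right)} \cos{\left(2 u \right)} = f(u).
F(-2) = 2 \sin{\left(4 \right)} \cos{\left(2 \right)}; F(-3) = 2 \sin{\left(6 \right)} \cos{\left(3 \right)}.
Integral = F(-2) - F(-3) = - 2 \sin{\left(6 \right)} \cos{\left(3 \right)} + 2 \sin{\left(4 \right)} \cos{\left(2 \right)}.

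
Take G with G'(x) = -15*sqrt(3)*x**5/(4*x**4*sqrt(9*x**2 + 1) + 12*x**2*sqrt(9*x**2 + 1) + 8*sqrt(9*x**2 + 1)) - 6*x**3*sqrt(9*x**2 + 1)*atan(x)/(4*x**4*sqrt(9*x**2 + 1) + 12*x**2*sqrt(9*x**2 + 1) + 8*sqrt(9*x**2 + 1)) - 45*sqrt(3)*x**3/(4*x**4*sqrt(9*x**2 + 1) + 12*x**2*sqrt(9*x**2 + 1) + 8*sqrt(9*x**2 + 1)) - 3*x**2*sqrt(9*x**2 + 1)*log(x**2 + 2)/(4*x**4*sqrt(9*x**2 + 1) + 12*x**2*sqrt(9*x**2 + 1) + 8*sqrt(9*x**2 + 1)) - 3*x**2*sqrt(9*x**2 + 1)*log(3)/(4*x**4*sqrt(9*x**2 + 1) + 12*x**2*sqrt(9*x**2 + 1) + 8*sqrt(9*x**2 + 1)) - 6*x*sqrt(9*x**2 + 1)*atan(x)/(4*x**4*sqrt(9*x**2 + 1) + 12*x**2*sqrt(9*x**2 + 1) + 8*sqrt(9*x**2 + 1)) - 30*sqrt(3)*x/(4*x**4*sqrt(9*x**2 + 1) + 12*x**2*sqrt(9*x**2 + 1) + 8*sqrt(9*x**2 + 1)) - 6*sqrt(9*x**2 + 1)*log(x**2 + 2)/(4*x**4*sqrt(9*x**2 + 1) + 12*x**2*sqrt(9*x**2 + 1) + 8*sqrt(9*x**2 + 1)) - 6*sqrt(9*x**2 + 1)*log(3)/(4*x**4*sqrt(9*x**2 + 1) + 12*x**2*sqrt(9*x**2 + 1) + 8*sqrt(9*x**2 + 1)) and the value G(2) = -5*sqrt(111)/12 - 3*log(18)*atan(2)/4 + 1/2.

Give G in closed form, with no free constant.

Integrate term by term and add the pieces.
A general antiderivative is -5*sqrt(3*x**2 + 1/3)/4 - 3*log(3*x**2 + 6)*atan(x)/4 + C.
The condition gives C = -5*sqrt(111)/12 - 3*log(18)*atan(2)/4 + 1/2 - (-5*sqrt(111)/12 - 3*log(18)*atan(2)/4) = 1/2.
So G(x) = (-5*sqrt(3)*sqrt(9*x**2 + 1) - 9*log(3*x**2 + 6)*atan(x) + 6)/12.
Check: d/dx[(-5*sqrt(3)*sqrt(9*x**2 + 1) - 9*log(3*x**2 + 6)*atan(x) + 6)/12] = (-15*sqrt(3)*x**5 - 6*x**3*sqrt(9*x**2 + 1)*atan(x) - 45*sqrt(3)*x**3 - 3*x**2*sqrt(9*x**2 + 1)*log(x**2 + 2) - 3*x**2*sqrt(9*x**2 + 1)*log(3) - 6*x*sqrt(9*x**2 + 1)*atan(x) - 30*sqrt(3)*x - 6*sqrt(9*x**2 + 1)*log(x**2 + 2) - 6*sqrt(9*x**2 + 1)*log(3))/(4*x**4*sqrt(9*x**2 + 1) + 12*x**2*sqrt(9*x**2 + 1) + 8*sqrt(9*x**2 + 1)), which equals G'(x).

G(x) = (-5*sqrt(3)*sqrt(9*x**2 + 1) - 9*log(3*x**2 + 6)*atan(x) + 6)/12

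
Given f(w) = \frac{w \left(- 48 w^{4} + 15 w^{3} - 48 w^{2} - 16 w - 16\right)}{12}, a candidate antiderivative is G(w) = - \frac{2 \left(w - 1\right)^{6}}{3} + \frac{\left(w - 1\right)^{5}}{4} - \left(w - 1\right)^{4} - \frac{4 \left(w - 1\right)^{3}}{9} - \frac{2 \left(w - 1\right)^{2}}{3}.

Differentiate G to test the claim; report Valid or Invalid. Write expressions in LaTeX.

d/dw[G] = - 4 w^{5} + \frac{85 w^{4}}{4} - 49 w^{3} + \frac{349 w^{2}}{6} - \frac{107 w}{3} + \frac{37}{4}
d/dw[G] - f(w) = 20 w^{4} - 45 w^{3} + \frac{119 w^{2}}{2} - \frac{103 w}{3} + \frac{37}{4} != 0.

Invalid: d/dw[G] - f = 20 w^{4} - 45 w^{3} + \frac{119 w^{2}}{2} - \frac{103 w}{3} + \frac{37}{4}, which is not 0.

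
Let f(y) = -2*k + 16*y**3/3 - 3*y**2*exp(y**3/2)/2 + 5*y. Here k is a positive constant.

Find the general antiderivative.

The integrand splits into summands that can be handled one at a time.
Check: d/dy[-2*k*y + 4*y**4/3 + 5*y**2/2 - exp(y**3/2)] = -2*k + 16*y**3/3 - 3*y**2*exp(y**3/2)/2 + 5*y = f(y).

F(y) = -2*k*y + 4*y**4/3 + 5*y**2/2 - exp(y**3/2) + C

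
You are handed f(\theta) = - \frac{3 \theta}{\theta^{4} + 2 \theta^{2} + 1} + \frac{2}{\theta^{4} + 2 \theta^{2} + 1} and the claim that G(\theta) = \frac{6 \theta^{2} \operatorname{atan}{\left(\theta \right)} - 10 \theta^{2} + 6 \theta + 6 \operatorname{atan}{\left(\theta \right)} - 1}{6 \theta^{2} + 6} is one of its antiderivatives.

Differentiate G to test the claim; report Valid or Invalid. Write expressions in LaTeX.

Valid: G'(\theta) = f(\theta).

d/d\theta[G] = \frac{2 - 3 \theta}{\theta^{4} + 2 \theta^{2} + 1}
This equals f(\theta) exactly, so the claim holds.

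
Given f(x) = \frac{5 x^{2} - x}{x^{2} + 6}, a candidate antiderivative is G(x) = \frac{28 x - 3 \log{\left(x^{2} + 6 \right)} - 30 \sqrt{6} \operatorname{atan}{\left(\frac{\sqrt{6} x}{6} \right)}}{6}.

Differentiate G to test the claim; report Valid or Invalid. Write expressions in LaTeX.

Invalid: d/dx[G] - f = - \frac{1}{3}, which is not 0.

d/dx[G] = \frac{14 x^{2} - 3 x - 6}{3 x^{2} + 18}
d/dx[G] - f(x) = - \frac{1}{3} != 0.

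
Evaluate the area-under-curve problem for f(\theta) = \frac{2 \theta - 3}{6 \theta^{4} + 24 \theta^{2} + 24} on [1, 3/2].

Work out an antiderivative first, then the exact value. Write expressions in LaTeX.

Antiderivative: F(\theta) = - \frac{3 \theta}{24 \theta^{2} + 48} - \frac{\sqrt{2} \operatorname{atan}{\left(\frac{\sqrt{2} \theta}{2} \right)}}{16} - \frac{4}{24 \theta^{2} + 48}; value = - \frac{\sqrt{2} \operatorname{atan}{\left(\frac{3 \sqrt{2}}{4} \right)}}{16} + \frac{1}{72} + \frac{\sqrt{2} \operatorname{atan}{\left(\frac{\sqrt{2}}{2} \right)}}{16}

Recover f(\theta) by differentiating a candidate F(\theta); any mismatch rules it out.
F(\theta) = - \frac{3 \theta}{24 \theta^{2} + 48} - \frac{\sqrt{2} \operatorname{atan}{\left(\frac{\sqrt{2} \theta}{2} \right)}}{16} - \frac{4}{24 \theta^{2} + 48} is an antiderivative of f.
Check: d/d\theta[- \frac{3 \theta}{24 \theta^{2} + 48} - \frac{\sqrt{2} \operatorname{atan}{\left(\frac{\sqrt{2} \theta}{2} \right)}}{16} - \frac{4}{24 \theta^{2} + 48}] = \frac{2 \theta - 3}{6 \theta^{4} + 24 \theta^{2} + 24} = f(\theta).
F(3/2) = - \frac{1}{12} - \frac{\sqrt{2} \operatorname{atan}{\left(\frac{3 \sqrt{2}}{4} \right)}}{16}; F(1) = - \frac{7}{72} - \frac{\sqrt{2} \operatorname{atan}{\left(\frac{\sqrt{2}}{2} \right)}}{16}.
Integral = F(3/2) - F(1) = - \frac{\sqrt{2} \operatorname{atan}{\left(\frac{3 \sqrt{2}}{4} \right)}}{16} + \frac{1}{72} + \frac{\sqrt{2} \operatorname{atan}{\left(\frac{\sqrt{2}}{2} \right)}}{16}.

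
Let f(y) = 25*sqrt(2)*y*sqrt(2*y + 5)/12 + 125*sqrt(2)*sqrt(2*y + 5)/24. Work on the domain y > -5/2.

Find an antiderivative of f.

Integrate term by term and add the pieces.
Check: d/dy[sqrt(2)*(20*y**2*sqrt(2*y + 5) + 100*y*sqrt(2*y + 5) + 125*sqrt(2*y + 5))/24] = (100*sqrt(2)*y**2 + 500*sqrt(2)*y + 625*sqrt(2))/(24*sqrt(2*y + 5)), which equals f(y).

An antiderivative is F(y) = sqrt(2)*(20*y**2*sqrt(2*y + 5) + 100*y*sqrt(2*y + 5) + 125*sqrt(2*y + 5))/24.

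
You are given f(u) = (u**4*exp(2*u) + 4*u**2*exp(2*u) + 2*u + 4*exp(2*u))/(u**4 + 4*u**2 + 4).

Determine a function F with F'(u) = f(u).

An antiderivative is F(u) = ((u**2 + 2)*exp(2*u) - 2)/(2*(u**2 + 2)).

Any candidate F(u) must reproduce f(u) exactly when differentiated.
Check: d/du[((u**2 + 2)*exp(2*u) - 2)/(2*(u**2 + 2))] = (u**4*exp(2*u) + 4*u**2*exp(2*u) + 2*u + 4*exp(2*u))/(u**4 + 4*u**2 + 4) = f(u).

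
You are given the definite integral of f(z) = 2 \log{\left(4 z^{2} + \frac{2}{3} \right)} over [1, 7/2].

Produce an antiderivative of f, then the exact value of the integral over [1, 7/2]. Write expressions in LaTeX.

Any candidate F(z) must reproduce f(z) exactly when differentiated.
F(z) = \frac{2 \left(3 z \log{\left(4 z^{2} + \frac{2}{3} \right)} - 6 z + \sqrt{6} \operatorname{atan}{\left(\sqrt{6} z \right)}\right)}{3} is an antiderivative of f.
Check: d/dz[\frac{2 \left(3 z \log{\left(4 z^{2} + \frac{2}{3} \right)} - 6 z + \sqrt{6} \operatorname{atan}{\left(\sqrt{6} z \right)}\right)}{3}] = 2 \log{\left(2 z^{2} + \frac{1}{3} \right)} + 2 \log{\left(2 \right)}, which equals f(z).
F(7/2) = -14 + \frac{2 \sqrt{6} \operatorname{atan}{\left(\frac{7 \sqrt{6}}{2} \right)}}{3} + 7 \log{\left(\frac{149}{3} \right)}; F(1) = -4 + \frac{2 \sqrt{6} \operatorname{atan}{\left(\sqrt{6} \right)}}{3} + 2 \log{\left(\frac{14}{3} \right)}.
Integral = F(7/2) - F(1) = -10 - 2 \log{\left(\frac{14}{3} \right)} - \frac{2 \sqrt{6} \operatorname{atan}{\left(\sqrt{6} \right)}}{3} + \frac{2 \sqrt{6} \operatorname{atan}{\left(\frac{7 \sqrt{6}}{2} \right)}}{3} + 7 \log{\left(\frac{149}{3} \right)}.

Antiderivative: F(z) = \frac{2 \left(3 z \log{\left(4 z^{2} + \frac{2}{3} \right)} - 6 z + \sqrt{6} \operatorname{atan}{\left(\sqrt{6} z \right)}\right)}{3}; value = -10 - 2 \log{\left(\frac{14}{3} \right)} - \frac{2 \sqrt{6} \operatorname{atan}{\left(\sqrt{6} \right)}}{3} + \frac{2 \sqrt{6} \operatorname{atan}{\left(\frac{7 \sqrt{6}}{2} \right)}}{3} + 7 \log{\left(\frac{149}{3} \right)}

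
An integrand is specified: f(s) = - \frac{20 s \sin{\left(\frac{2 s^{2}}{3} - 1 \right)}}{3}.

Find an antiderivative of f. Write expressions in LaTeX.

An antiderivative is F(s) = 5 \cos{\left(\frac{2 s^{2}}{3} - 1 \right)}.

f matches the chain-rule pattern g'(h)*h' with inner function h(s) = \frac{2 s^{2}}{3} - 1; substituting u = h(s) collapses the integral.
Check: d/ds[5 \cos{\left(\frac{2 s^{2}}{3} - 1 \right)}] = - \frac{20 s \sin{\left(\frac{2 s^{2}}{3} - 1 \right)}}{3} = f(s).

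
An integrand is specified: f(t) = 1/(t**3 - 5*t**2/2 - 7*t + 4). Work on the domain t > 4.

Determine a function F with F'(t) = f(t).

The denominator factors as (t - 4)*(t + 2)*(2*t - 1); partial fractions split f into directly integrable pieces: -8/(35*(2*t - 1)) + 1/(15*(t + 2)) + 1/(21*(t - 4)).
Check: d/dt[log(t - 4)/21 - 4*log(t - 1/2)/35 + log(t + 2)/15] = 2/(2*t**3 - 5*t**2 - 14*t + 8), which equals f(t).

An antiderivative is F(t) = log(t - 4)/21 - 4*log(t - 1/2)/35 + log(t + 2)/15.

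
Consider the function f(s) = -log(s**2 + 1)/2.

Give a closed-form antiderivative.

An antiderivative is F(s) = -s*log(s**2 + 1)/2 + s - atan(s).

A candidate is checked by its d/ds: the result must match f(s).
Check: d/ds[-s*log(s**2 + 1)/2 + s - atan(s)] = -log(s**2 + 1)/2 = f(s).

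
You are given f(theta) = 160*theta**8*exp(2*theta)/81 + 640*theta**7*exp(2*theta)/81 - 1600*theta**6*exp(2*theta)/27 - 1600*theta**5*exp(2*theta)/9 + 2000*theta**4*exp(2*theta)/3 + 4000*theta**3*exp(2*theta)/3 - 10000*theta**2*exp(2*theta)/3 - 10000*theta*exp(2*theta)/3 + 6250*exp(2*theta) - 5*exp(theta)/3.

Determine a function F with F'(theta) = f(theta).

The integrand splits into summands that can be handled one at a time.
Check: d/dtheta[80*theta**8*exp(2*theta)/81 - 800*theta**6*exp(2*theta)/27 + 1000*theta**4*exp(2*theta)/3 - 5000*theta**2*exp(2*theta)/3 + 3125*exp(2*theta) - 5*exp(theta)/3] = 160*theta**8*exp(2*theta)/81 + 640*theta**7*exp(2*theta)/81 - 1600*theta**6*exp(2*theta)/27 - 1600*theta**5*exp(2*theta)/9 + 2000*theta**4*exp(2*theta)/3 + 4000*theta**3*exp(2*theta)/3 - 10000*theta**2*exp(2*theta)/3 - 10000*theta*exp(2*theta)/3 + 6250*exp(2*theta) - 5*exp(theta)/3 = f(theta).

An antiderivative is F(theta) = 80*theta**8*exp(2*theta)/81 - 800*theta**6*exp(2*theta)/27 + 1000*theta**4*exp(2*theta)/3 - 5000*theta**2*exp(2*theta)/3 + 3125*exp(2*theta) - 5*exp(theta)/3.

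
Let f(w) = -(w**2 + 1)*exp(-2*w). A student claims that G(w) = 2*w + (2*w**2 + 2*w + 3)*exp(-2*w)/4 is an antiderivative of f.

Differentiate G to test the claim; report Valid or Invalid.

d/dw[G] = (-w**2 + 2*exp(2*w) - 1)*exp(-2*w)
d/dw[G] - f(w) = 2 != 0.

Invalid: d/dw[G] - f = 2, which is not 0.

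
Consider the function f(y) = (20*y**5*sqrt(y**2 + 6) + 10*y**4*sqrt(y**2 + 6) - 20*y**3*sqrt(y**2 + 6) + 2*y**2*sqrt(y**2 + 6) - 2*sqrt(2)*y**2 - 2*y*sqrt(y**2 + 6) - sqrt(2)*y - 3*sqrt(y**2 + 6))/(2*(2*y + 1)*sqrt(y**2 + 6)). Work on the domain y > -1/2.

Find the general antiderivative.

F(y) = y**5 - 5*y**3/3 + 3*y**2/2 - 2*y - sqrt(y**2/2 + 3) + log(y + 1/2)/4 + C

An antiderivative F(y) passes only if d/dy[F] lands on f(y) exactly.
Check: d/dy[y**5 - 5*y**3/3 + 3*y**2/2 - 2*y - sqrt(y**2/2 + 3) + log(y + 1/2)/4] = (20*y**5*sqrt(y**2 + 6) + 10*y**4*sqrt(y**2 + 6) - 20*y**3*sqrt(y**2 + 6) + 2*y**2*sqrt(y**2 + 6) - 2*sqrt(2)*y**2 - 2*y*sqrt(y**2 + 6) - sqrt(2)*y - 3*sqrt(y**2 + 6))/(4*y*sqrt(y**2 + 6) + 2*sqrt(y**2 + 6)), which equals f(y).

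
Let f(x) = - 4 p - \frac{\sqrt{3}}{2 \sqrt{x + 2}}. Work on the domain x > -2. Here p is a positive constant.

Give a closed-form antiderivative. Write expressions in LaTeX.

An antiderivative is F(x) = - 4 p x - \sqrt{3} \sqrt{x + 2}.

Recover f(x) by differentiating a candidate F(x); any mismatch rules it out.
Check: d/dx[- 4 p x - \sqrt{3} \sqrt{x + 2}] = \frac{- 8 p \sqrt{x + 2} - \sqrt{3}}{2 \sqrt{x + 2}}, which equals f(x).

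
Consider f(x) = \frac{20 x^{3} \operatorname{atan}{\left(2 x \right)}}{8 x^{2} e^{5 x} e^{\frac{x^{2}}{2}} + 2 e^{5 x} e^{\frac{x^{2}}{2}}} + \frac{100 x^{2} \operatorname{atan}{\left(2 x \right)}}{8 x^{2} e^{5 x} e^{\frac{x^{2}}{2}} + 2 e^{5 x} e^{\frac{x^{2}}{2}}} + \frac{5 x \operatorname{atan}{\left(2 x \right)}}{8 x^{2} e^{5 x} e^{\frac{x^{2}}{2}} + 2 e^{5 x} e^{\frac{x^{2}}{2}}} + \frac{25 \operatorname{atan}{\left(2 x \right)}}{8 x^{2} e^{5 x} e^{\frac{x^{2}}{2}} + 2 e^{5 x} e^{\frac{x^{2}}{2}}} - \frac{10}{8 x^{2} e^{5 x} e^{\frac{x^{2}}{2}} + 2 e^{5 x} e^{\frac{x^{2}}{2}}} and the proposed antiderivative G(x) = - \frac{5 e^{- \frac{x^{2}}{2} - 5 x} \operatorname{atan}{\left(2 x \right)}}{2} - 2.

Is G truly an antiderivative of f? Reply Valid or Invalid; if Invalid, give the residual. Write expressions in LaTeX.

d/dx[G] = \frac{20 x^{3} \operatorname{atan}{\left(2 x \right)} + 100 x^{2} \operatorname{atan}{\left(2 x \right)} + 5 x \operatorname{atan}{\left(2 x \right)} + 25 \operatorname{atan}{\left(2 x \right)} - 10}{8 x^{2} e^{5 x} e^{\frac{x^{2}}{2}} + 2 e^{5 x} e^{\frac{x^{2}}{2}}}
This equals f(x) exactly, so the claim holds.

Valid - the claim checks out under differentiation.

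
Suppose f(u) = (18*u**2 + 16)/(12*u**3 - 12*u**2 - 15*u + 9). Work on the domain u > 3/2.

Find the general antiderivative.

F(u) = 113*log(u - 3/2)/60 - 41*log(u - 1/2)/36 + 34*log(u + 1)/45 + C

The denominator factors as 3*(u + 1)*(2*u - 3)*(2*u - 1); partial fractions split f into directly integrable pieces: -41/(18*(2*u - 1)) + 113/(30*(2*u - 3)) + 34/(45*(u + 1)).
Check: d/du[113*log(u - 3/2)/60 - 41*log(u - 1/2)/36 + 34*log(u + 1)/45] = (18*u**2 + 16)/(12*u**3 - 12*u**2 - 15*u + 9) = f(u).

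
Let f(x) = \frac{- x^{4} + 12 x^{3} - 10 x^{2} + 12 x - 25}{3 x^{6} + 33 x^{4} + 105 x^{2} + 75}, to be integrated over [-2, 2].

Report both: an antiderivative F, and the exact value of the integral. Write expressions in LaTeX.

Antiderivative: F(x) = - \frac{\operatorname{atan}{\left(x \right)}}{3} - \frac{2}{x^{2} + 5}; value = - \frac{2 \operatorname{atan}{\left(2 \right)}}{3}

Since d/dx undoes antidifferentiation here, F'(x) = f(x) is required of F(x).
F(x) = - \frac{\operatorname{atan}{\left(x \right)}}{3} - \frac{2}{x^{2} + 5} is an antiderivative of f.
Check: d/dx[- \frac{\operatorname{atan}{\left(x \right)}}{3} - \frac{2}{x^{2} + 5}] = \frac{- x^{4} + 12 x^{3} - 10 x^{2} + 12 x - 25}{3 x^{6} + 33 x^{4} + 105 x^{2} + 75} = f(x).
F(2) = - \frac{\operatorname{atan}{\left(2 \right)}}{3} - \frac{2}{9}; F(-2) = - \frac{2}{9} + \frac{\operatorname{atan}{\left(2 \right)}}{3}.
Integral = F(2) - F(-2) = - \frac{2 \operatorname{atan}{\left(2 \right)}}{3}.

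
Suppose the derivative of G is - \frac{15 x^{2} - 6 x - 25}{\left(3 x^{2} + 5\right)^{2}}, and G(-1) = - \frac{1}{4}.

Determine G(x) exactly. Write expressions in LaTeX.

G(x) = \frac{\frac{5 x}{3} - \frac{1}{3}}{x^{2} + \frac{5}{3}} + \frac{1}{2}

Recognize the product-rule pattern: G'(x) = u'v + uv' with u = \frac{1}{x^{2} + \frac{5}{3}}, v = \frac{5 x}{3} - \frac{1}{3}, so integration by parts undoes it.
A general antiderivative is \frac{\frac{5 x}{3} - \frac{1}{3}}{x^{2} + \frac{5}{3}} + C.
The condition gives C = - \frac{1}{4} - (- \frac{3}{4}) = \frac{1}{2}.
So G(x) = \frac{\frac{5 x}{3} - \frac{1}{3}}{x^{2} + \frac{5}{3}} + \frac{1}{2}.
Check: d/dx[\frac{\frac{5 x}{3} - \frac{1}{3}}{x^{2} + \frac{5}{3}} + \frac{1}{2}] = \frac{- 15 x^{2} + 6 x + 25}{9 x^{4} + 30 x^{2} + 25}, which equals G'(x).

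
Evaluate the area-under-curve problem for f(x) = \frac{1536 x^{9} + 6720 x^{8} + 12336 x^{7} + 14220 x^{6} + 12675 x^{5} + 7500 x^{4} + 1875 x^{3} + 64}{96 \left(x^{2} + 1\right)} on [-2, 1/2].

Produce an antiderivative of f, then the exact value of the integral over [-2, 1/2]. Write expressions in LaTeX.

Antiderivative: F(x) = \frac{768 x^{8} + 3840 x^{7} + 7200 x^{6} + 6000 x^{5} + 1875 x^{4} + 256 \operatorname{atan}{\left(x \right)}}{384}; value = - \frac{18335}{2048} + \frac{2 \operatorname{atan}{\left(\frac{1}{2} \right)}}{3} + \frac{2 \operatorname{atan}{\left(2 \right)}}{3}

Whatever form F(x) takes, F'(x) = f(x) is non-negotiable.
F(x) = \frac{768 x^{8} + 3840 x^{7} + 7200 x^{6} + 6000 x^{5} + 1875 x^{4} + 256 \operatorname{atan}{\left(x \right)}}{384} is an antiderivative of f.
Check: d/dx[\frac{768 x^{8} + 3840 x^{7} + 7200 x^{6} + 6000 x^{5} + 1875 x^{4} + 256 \operatorname{atan}{\left(x \right)}}{384}] = \frac{1536 x^{9} + 6720 x^{8} + 12336 x^{7} + 14220 x^{6} + 12675 x^{5} + 7500 x^{4} + 1875 x^{3} + 64}{96 x^{2} + 96}, which equals f(x).
F(1/2) = \frac{2 \operatorname{atan}{\left(\frac{1}{2} \right)}}{3} + \frac{2401}{2048}; F(-2) = \frac{81}{8} - \frac{2 \operatorname{atan}{\left(2 \right)}}{3}.
Integral = F(1/2) - F(-2) = - \frac{18335}{2048} + \frac{2 \operatorname{atan}{\left(\frac{1}{2} \right)}}{3} + \frac{2 \operatorname{atan}{\left(2 \right)}}{3}.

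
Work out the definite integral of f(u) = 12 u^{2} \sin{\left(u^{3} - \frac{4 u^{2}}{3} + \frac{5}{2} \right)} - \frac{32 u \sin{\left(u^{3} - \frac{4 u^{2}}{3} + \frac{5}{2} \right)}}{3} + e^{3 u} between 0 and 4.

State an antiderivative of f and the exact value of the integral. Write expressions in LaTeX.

Antiderivative: F(u) = \frac{e^{3 u}}{3} - 4 \cos{\left(u^{3} - \frac{4 u^{2}}{3} + \frac{5}{2} \right)}; value = 4 \cos{\left(\frac{5}{2} \right)} - 4 \cos{\left(\frac{271}{6} \right)} - \frac{1}{3} + \frac{e^{12}}{3}

The integrand splits into summands that can be handled one at a time.
F(u) = \frac{e^{3 u}}{3} - 4 \cos{\left(u^{3} - \frac{4 u^{2}}{3} + \frac{5}{2} \right)} is an antiderivative of f.
Check: d/du[\frac{e^{3 u}}{3} - 4 \cos{\left(u^{3} - \frac{4 u^{2}}{3} + \frac{5}{2} \right)}] = 12 u^{2} \sin{\left(u^{3} - \frac{4 u^{2}}{3} + \frac{5}{2} \right)} - \frac{32 u \sin{\left(u^{3} - \frac{4 u^{2}}{3} + \frac{5}{2} \right)}}{3} + e^{3 u} = f(u).
F(4) = - 4 \cos{\left(\frac{271}{6} \right)} + \frac{e^{12}}{3}; F(0) = \frac{1}{3} - 4 \cos{\left(\frac{5}{2} \right)}.
Integral = F(4) - F(0) = 4 \cos{\left(\frac{5}{2} \right)} - 4 \cos{\left(\frac{271}{6} \right)} - \frac{1}{3} + \frac{e^{12}}{3}.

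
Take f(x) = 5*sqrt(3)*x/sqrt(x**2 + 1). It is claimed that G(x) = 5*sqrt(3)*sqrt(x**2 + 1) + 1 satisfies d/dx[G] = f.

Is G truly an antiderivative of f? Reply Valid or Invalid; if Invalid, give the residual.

d/dx[G] = 5*sqrt(3)*x/sqrt(x**2 + 1)
This equals f(x) exactly, so the claim holds.

Valid: G'(x) = f(x).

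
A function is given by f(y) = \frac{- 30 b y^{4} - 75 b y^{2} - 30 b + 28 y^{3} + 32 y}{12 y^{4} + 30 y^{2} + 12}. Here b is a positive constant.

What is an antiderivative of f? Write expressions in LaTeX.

Whatever form F(y) takes, F'(y) = f(y) is non-negotiable.
Check: d/dy[- \frac{5 b y}{2} + \frac{\log{\left(y^{2} + \frac{1}{2} \right)}}{2} + \frac{2 \log{\left(y^{2} + 2 \right)}}{3}] = \frac{- 30 b y^{4} - 75 b y^{2} - 30 b + 28 y^{3} + 32 y}{12 y^{4} + 30 y^{2} + 12} = f(y).

An antiderivative is F(y) = - \frac{5 b y}{2} + \frac{\log{\left(y^{2} + \frac{1}{2} \right)}}{2} + \frac{2 \log{\left(y^{2} + 2 \right)}}{3}.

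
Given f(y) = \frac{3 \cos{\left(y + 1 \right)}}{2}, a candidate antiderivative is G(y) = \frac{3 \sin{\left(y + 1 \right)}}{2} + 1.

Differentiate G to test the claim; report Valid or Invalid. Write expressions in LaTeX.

Valid: G'(y) = f(y).

d/dy[G] = \frac{3 \cos{\left(y + 1 \right)}}{2}
This equals f(y) exactly, so the claim holds.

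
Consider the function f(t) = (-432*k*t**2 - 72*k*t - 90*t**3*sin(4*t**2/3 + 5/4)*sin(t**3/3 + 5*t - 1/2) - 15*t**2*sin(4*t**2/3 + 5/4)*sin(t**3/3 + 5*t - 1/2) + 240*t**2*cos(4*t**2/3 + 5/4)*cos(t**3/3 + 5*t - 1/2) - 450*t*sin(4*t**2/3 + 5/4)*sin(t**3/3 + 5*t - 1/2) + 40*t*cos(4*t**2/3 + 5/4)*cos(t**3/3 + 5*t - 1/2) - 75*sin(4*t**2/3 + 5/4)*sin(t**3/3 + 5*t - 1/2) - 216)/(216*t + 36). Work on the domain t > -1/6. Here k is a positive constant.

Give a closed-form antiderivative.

An antiderivative is F(t) = -k*t**2 - log(3*t + 1/2) + 5*sin(4*t**2/3 + 5/4)*cos(t**3/3 + 5*t - 1/2)/12.

Any candidate F(t) must reproduce f(t) exactly when differentiated.
Check: d/dt[-k*t**2 - log(3*t + 1/2) + 5*sin(4*t**2/3 + 5/4)*cos(t**3/3 + 5*t - 1/2)/12] = (-432*k*t**2 - 72*k*t - 90*t**3*sin(4*t**2/3 + 5/4)*sin(t**3/3 + 5*t - 1/2) - 15*t**2*sin(4*t**2/3 + 5/4)*sin(t**3/3 + 5*t - 1/2) + 240*t**2*cos(4*t**2/3 + 5/4)*cos(t**3/3 + 5*t - 1/2) - 450*t*sin(4*t**2/3 + 5/4)*sin(t**3/3 + 5*t - 1/2) + 40*t*cos(4*t**2/3 + 5/4)*cos(t**3/3 + 5*t - 1/2) - 75*sin(4*t**2/3 + 5/4)*sin(t**3/3 + 5*t - 1/2) - 216)/(216*t + 36) = f(t).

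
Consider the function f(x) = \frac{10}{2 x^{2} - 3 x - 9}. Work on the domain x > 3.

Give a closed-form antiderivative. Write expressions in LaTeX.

Factor the denominator (\left(x - 3\right) \left(2 x + 3\right)) and decompose: f = - \frac{20}{9 \left(2 x + 3\right)} + \frac{10}{9 \left(x - 3\right)}; each piece integrates to a log, atan, or power term.
Check: d/dx[- \frac{10 \left(- \log{\left(x - 3 \right)} + \log{\left(x + \frac{3}{2} \right)}\right)}{9}] = \frac{10}{2 x^{2} - 3 x - 9} = f(x).

An antiderivative is F(x) = - \frac{10 \left(- \log{\left(x - 3 \right)} + \log{\left(x + \frac{3}{2} \right)}\right)}{9}.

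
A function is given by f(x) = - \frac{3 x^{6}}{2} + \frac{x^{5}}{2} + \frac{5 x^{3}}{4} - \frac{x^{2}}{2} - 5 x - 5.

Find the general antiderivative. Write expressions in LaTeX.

F(x) = - \frac{3 x^{7}}{14} + \frac{x^{6}}{12} + \frac{5 x^{4}}{16} - \frac{x^{3}}{6} - \frac{5 x^{2}}{2} - 5 x + C

The integrand splits into summands that can be handled one at a time.
Check: d/dx[- \frac{3 x^{7}}{14} + \frac{x^{6}}{12} + \frac{5 x^{4}}{16} - \frac{x^{3}}{6} - \frac{5 x^{2}}{2} - 5 x] = - \frac{3 x^{6}}{2} + \frac{x^{5}}{2} + \frac{5 x^{3}}{4} - \frac{x^{2}}{2} - 5 x - 5 = f(x).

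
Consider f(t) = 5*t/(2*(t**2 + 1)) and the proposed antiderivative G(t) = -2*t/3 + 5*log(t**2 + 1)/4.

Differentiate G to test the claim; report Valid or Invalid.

Invalid: d/dt[G] - f = -2/3, which is not 0.

d/dt[G] = (-4*t**2 + 15*t - 4)/(6*t**2 + 6)
d/dt[G] - f(t) = -2/3 != 0.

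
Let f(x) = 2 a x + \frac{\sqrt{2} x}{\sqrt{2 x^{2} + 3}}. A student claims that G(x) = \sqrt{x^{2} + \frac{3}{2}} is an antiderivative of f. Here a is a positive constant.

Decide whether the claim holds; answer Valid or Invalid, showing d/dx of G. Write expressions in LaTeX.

Invalid: d/dx[G] - f = - 2 a x, which is not 0.

d/dx[G] = \frac{\sqrt{2} x}{\sqrt{2 x^{2} + 3}}
d/dx[G] - f(x) = - 2 a x != 0.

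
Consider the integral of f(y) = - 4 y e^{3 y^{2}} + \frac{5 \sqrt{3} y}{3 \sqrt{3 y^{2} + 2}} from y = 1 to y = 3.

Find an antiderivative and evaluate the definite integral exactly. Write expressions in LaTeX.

The integrand splits into summands that can be handled one at a time.
F(y) = \frac{5 \sqrt{y^{2} + \frac{2}{3}}}{3} - \frac{2 e^{3 y^{2}}}{3} is an antiderivative of f.
Check: d/dy[\frac{5 \sqrt{y^{2} + \frac{2}{3}}}{3} - \frac{2 e^{3 y^{2}}}{3}] = \frac{- 12 y \sqrt{3 y^{2} + 2} e^{3 y^{2}} + 5 \sqrt{3} y}{3 \sqrt{3 y^{2} + 2}}, which equals f(y).
F(3) = - \frac{2 e^{27}}{3} + \frac{5 \sqrt{87}}{9}; F(1) = - \frac{2 e^{3}}{3} + \frac{5 \sqrt{15}}{9}.
Integral = F(3) - F(1) = - \frac{2 e^{27}}{3} - \frac{5 \sqrt{15}}{9} + \frac{5 \sqrt{87}}{9} + \frac{2 e^{3}}{3}.

Antiderivative: F(y) = \frac{5 \sqrt{y^{2} + \frac{2}{3}}}{3} - \frac{2 e^{3 y^{2}}}{3}; value = - \frac{2 e^{27}}{3} - \frac{5 \sqrt{15}}{9} + \frac{5 \sqrt{87}}{9} + \frac{2 e^{3}}{3}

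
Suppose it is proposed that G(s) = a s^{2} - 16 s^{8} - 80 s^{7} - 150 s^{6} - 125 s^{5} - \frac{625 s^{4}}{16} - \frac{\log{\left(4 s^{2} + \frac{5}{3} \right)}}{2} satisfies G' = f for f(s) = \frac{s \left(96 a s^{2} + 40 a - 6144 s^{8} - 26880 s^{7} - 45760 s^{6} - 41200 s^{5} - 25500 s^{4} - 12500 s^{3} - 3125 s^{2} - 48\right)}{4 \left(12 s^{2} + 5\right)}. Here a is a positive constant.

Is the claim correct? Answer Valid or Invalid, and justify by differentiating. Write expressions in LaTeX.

Valid - differentiating G returns exactly f.

d/ds[G] = \frac{96 a s^{3} + 40 a s - 6144 s^{9} - 26880 s^{8} - 45760 s^{7} - 41200 s^{6} - 25500 s^{5} - 12500 s^{4} - 3125 s^{3} - 48 s}{48 s^{2} + 20}
This equals f(s) exactly, so the claim holds.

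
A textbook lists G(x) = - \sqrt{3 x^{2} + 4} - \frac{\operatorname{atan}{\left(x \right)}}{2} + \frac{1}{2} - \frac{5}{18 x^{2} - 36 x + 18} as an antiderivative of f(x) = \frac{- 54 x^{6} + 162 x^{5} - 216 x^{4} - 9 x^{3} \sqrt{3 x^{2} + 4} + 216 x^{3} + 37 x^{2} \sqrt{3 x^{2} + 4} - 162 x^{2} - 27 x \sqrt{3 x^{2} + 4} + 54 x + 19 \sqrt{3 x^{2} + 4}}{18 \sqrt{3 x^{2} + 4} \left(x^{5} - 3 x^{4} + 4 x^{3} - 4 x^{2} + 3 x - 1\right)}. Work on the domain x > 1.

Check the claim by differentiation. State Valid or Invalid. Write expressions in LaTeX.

Valid - the claim checks out under differentiation.

d/dx[G] = \frac{- 54 x^{6} + 162 x^{5} - 216 x^{4} - 9 x^{3} \sqrt{3 x^{2} + 4} + 216 x^{3} + 37 x^{2} \sqrt{3 x^{2} + 4} - 162 x^{2} - 27 x \sqrt{3 x^{2} + 4} + 54 x + 19 \sqrt{3 x^{2} + 4}}{18 x^{5} \sqrt{3 x^{2} + 4} - 54 x^{4} \sqrt{3 x^{2} + 4} + 72 x^{3} \sqrt{3 x^{2} + 4} - 72 x^{2} \sqrt{3 x^{2} + 4} + 54 x \sqrt{3 x^{2} + 4} - 18 \sqrt{3 x^{2} + 4}}
This equals f(x) exactly, so the claim holds.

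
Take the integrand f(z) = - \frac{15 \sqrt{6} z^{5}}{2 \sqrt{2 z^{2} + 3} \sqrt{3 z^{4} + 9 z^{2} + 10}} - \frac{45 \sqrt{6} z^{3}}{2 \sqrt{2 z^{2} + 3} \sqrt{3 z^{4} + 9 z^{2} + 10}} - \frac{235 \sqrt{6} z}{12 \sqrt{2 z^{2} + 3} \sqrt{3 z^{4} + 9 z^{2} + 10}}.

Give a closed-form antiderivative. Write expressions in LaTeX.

An antiderivative is F(z) = - \frac{5 \sqrt{2 z^{2} + 3} \sqrt{\frac{z^{4}}{2} + \frac{3 z^{2}}{2} + \frac{5}{3}}}{2}.

f has the shape u'v + uv' for u = - \frac{5 \sqrt{2 z^{2} + 3}}{2} and v = \sqrt{\frac{z^{4}}{2} + \frac{3 z^{2}}{2} + \frac{5}{3}} — it is the derivative of the product u*v.
Check: d/dz[- \frac{5 \sqrt{2 z^{2} + 3} \sqrt{\frac{z^{4}}{2} + \frac{3 z^{2}}{2} + \frac{5}{3}}}{2}] = \frac{- 90 \sqrt{6} z^{5} - 270 \sqrt{6} z^{3} - 235 \sqrt{6} z}{12 \sqrt{2 z^{2} + 3} \sqrt{3 z^{4} + 9 z^{2} + 10}}, which equals f(z).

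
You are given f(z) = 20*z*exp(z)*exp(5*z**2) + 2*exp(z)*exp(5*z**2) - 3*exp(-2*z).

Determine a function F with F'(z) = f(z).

Integrate term by term and add the pieces.
Check: d/dz[(4*exp(2*z)*exp(5*z**2 + z) + 3)*exp(-2*z)/2] = (20*z*exp(3*z)*exp(5*z**2) + 2*exp(3*z)*exp(5*z**2) - 3)*exp(-2*z), which equals f(z).

An antiderivative is F(z) = (4*exp(2*z)*exp(5*z**2 + z) + 3)*exp(-2*z)/2.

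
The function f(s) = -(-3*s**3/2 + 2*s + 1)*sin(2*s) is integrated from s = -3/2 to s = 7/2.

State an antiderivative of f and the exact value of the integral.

Antiderivative: F(s) = -3*s**3*cos(2*s)/4 + 9*s**2*sin(2*s)/8 + 17*s*cos(2*s)/8 - 17*sin(2*s)/16 + cos(2*s)/2; value = -775*cos(7)/32 + 5*cos(3)/32 + 47*sin(3)/32 + 407*sin(7)/32

A first test for any F(s): its s-derivative must equal f(s) identically.
F(s) = -3*s**3*cos(2*s)/4 + 9*s**2*sin(2*s)/8 + 17*s*cos(2*s)/8 - 17*sin(2*s)/16 + cos(2*s)/2 is an antiderivative of f.
Check: d/ds[-3*s**3*cos(2*s)/4 + 9*s**2*sin(2*s)/8 + 17*s*cos(2*s)/8 - 17*sin(2*s)/16 + cos(2*s)/2] = 3*s**3*sin(2*s)/2 - 2*s*sin(2*s) - sin(2*s), which equals f(s).
F(7/2) = -775*cos(7)/32 + 407*sin(7)/32; F(-3/2) = -47*sin(3)/32 - 5*cos(3)/32.
Integral = F(7/2) - F(-3/2) = -775*cos(7)/32 + 5*cos(3)/32 + 47*sin(3)/32 + 407*sin(7)/32.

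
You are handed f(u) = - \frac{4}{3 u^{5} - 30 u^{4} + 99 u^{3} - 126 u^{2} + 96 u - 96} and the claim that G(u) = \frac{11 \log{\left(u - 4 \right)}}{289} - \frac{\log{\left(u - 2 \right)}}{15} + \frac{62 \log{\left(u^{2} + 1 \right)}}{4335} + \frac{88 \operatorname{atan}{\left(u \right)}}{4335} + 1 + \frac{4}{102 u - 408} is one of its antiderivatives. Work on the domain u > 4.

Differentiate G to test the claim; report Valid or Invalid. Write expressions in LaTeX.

d/du[G] = - \frac{4}{3 u^{5} - 30 u^{4} + 99 u^{3} - 126 u^{2} + 96 u - 96}
This equals f(u) exactly, so the claim holds.

Valid - the claim checks out under differentiation.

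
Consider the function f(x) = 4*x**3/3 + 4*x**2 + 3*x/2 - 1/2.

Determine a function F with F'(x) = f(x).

An antiderivative is F(x) = x**4/3 + 4*x**3/3 + 3*x**2/4 - x/2.

Integrate term by term and add the pieces.
Check: d/dx[x**4/3 + 4*x**3/3 + 3*x**2/4 - x/2] = 4*x**3/3 + 4*x**2 + 3*x/2 - 1/2 = f(x).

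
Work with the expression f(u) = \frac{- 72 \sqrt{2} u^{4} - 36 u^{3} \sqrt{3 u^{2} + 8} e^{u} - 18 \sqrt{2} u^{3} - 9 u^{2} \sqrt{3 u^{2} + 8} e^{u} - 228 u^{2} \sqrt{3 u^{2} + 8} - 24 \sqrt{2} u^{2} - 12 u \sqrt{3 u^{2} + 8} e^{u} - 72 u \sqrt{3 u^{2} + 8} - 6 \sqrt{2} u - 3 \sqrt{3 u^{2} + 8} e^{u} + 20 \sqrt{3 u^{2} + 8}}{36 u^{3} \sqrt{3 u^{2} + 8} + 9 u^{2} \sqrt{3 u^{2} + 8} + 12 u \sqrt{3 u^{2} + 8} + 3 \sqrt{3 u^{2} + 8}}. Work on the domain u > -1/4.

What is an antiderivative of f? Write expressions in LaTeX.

Since d/du undoes antidifferentiation here, F'(u) = f(u) is required of F(u).
Check: d/du[- \frac{4 \sqrt{\frac{3 u^{2}}{2} + 4}}{3} - e^{u} + \frac{5 \log{\left(2 u + \frac{1}{2} \right)}}{3} - 4 \log{\left(u^{2} + \frac{1}{3} \right)}] = \frac{- 72 \sqrt{2} u^{4} - 36 u^{3} \sqrt{3 u^{2} + 8} e^{u} - 18 \sqrt{2} u^{3} - 9 u^{2} \sqrt{3 u^{2} + 8} e^{u} - 228 u^{2} \sqrt{3 u^{2} + 8} - 24 \sqrt{2} u^{2} - 12 u \sqrt{3 u^{2} + 8} e^{u} - 72 u \sqrt{3 u^{2} + 8} - 6 \sqrt{2} u - 3 \sqrt{3 u^{2} + 8} e^{u} + 20 \sqrt{3 u^{2} + 8}}{36 u^{3} \sqrt{3 u^{2} + 8} + 9 u^{2} \sqrt{3 u^{2} + 8} + 12 u \sqrt{3 u^{2} + 8} + 3 \sqrt{3 u^{2} + 8}} = f(u).

An antiderivative is F(u) = - \frac{4 \sqrt{\frac{3 u^{2}}{2} + 4}}{3} - e^{u} + \frac{5 \log{\left(2 u + \frac{1}{2} \right)}}{3} - 4 \log{\left(u^{2} + \frac{1}{3} \right)}.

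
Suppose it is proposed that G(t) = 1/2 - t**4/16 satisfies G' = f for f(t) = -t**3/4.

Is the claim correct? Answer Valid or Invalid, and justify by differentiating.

d/dt[G] = -t**3/4
This equals f(t) exactly, so the claim holds.

Valid - the claim checks out under differentiation.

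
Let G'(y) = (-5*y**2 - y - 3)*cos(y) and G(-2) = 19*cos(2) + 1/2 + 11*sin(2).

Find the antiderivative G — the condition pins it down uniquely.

G(y) = -5*y**2*sin(y) - y*sin(y) - 10*y*cos(y) + 7*sin(y) - cos(y) + 1/2

A first test for any G(y): its y-derivative must equal the given G'(y).
A general antiderivative is -5*y**2*sin(y) - y*sin(y) - 10*y*cos(y) + 7*sin(y) - cos(y) + C.
The condition gives C = 19*cos(2) + 1/2 + 11*sin(2) - (19*cos(2) + 11*sin(2)) = 1/2.
So G(y) = -5*y**2*sin(y) - y*sin(y) - 10*y*cos(y) + 7*sin(y) - cos(y) + 1/2.
Check: d/dy[-5*y**2*sin(y) - y*sin(y) - 10*y*cos(y) + 7*sin(y) - cos(y) + 1/2] = -5*y**2*cos(y) - y*cos(y) - 3*cos(y), which equals G'(y).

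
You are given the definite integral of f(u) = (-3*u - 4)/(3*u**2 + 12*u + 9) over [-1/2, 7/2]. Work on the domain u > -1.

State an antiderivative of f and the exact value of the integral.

Antiderivative: F(u) = -log(u + 1)/6 - 5*log(u + 3)/6; value = -5*log(13/2)/6 - log(9/2)/6 - log(2)/6 + 5*log(5/2)/6

The denominator factors as 3*(u + 1)*(u + 3); partial fractions split f into directly integrable pieces: -5/(6*(u + 3)) - 1/(6*(u + 1)).
F(u) = -log(u + 1)/6 - 5*log(u + 3)/6 is an antiderivative of f.
Check: d/du[-log(u + 1)/6 - 5*log(u + 3)/6] = (-3*u - 4)/(3*u**2 + 12*u + 9) = f(u).
F(7/2) = -5*log(13/2)/6 - log(9/2)/6; F(-1/2) = -5*log(5/2)/6 + log(2)/6.
Integral = F(7/2) - F(-1/2) = -5*log(13/2)/6 - log(9/2)/6 - log(2)/6 + 5*log(5/2)/6.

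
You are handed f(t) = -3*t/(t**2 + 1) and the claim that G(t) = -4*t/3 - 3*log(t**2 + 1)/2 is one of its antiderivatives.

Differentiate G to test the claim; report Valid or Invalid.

d/dt[G] = (-4*t**2 - 9*t - 4)/(3*t**2 + 3)
d/dt[G] - f(t) = -4/3 != 0.

Invalid: d/dt[G] - f = -4/3, which is not 0.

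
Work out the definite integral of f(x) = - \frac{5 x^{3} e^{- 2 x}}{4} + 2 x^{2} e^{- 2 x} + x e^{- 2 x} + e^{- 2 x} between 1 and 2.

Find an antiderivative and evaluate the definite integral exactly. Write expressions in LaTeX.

Recognize the product-rule pattern: f = u'v + uv' with u = \frac{5 x^{3}}{8} - \frac{x^{2}}{16} - \frac{9 x}{16} - \frac{25}{32}, v = e^{- 2 x}, so integration by parts undoes it.
F(x) = \frac{\left(20 x^{3} - 2 x^{2} - 18 x - 25\right) e^{- 2 x}}{32} is an antiderivative of f.
Check: d/dx[\frac{\left(20 x^{3} - 2 x^{2} - 18 x - 25\right) e^{- 2 x}}{32}] = \frac{\left(- 5 x^{3} + 8 x^{2} + 4 x + 4\right) e^{- 2 x}}{4}, which equals f(x).
F(2) = \frac{91}{32 e^{4}}; F(1) = - \frac{25}{32 e^{2}}.
Integral = F(2) - F(1) = \frac{91}{32 e^{4}} + \frac{25}{32 e^{2}}.

Antiderivative: F(x) = \frac{\left(20 x^{3} - 2 x^{2} - 18 x - 25\right) e^{- 2 x}}{32}; value = \frac{91}{32 e^{4}} + \frac{25}{32 e^{2}}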